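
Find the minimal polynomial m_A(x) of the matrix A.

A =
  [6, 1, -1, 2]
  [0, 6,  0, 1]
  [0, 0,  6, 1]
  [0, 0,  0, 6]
x^2 - 12*x + 36

The characteristic polynomial is χ_A(x) = (x - 6)^4, so the eigenvalues are known. The minimal polynomial is
  m_A(x) = Π_λ (x − λ)^{k_λ}
where k_λ is the size of the *largest* Jordan block for λ (equivalently, the smallest k with (A − λI)^k v = 0 for every generalised eigenvector v of λ).

  λ = 6: largest Jordan block has size 2, contributing (x − 6)^2

So m_A(x) = (x - 6)^2 = x^2 - 12*x + 36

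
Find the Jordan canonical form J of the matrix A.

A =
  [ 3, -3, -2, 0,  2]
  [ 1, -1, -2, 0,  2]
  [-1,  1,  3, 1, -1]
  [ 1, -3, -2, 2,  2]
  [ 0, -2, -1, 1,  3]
J_2(2) ⊕ J_2(2) ⊕ J_1(2)

The characteristic polynomial is
  det(x·I − A) = x^5 - 10*x^4 + 40*x^3 - 80*x^2 + 80*x - 32 = (x - 2)^5

Eigenvalues and multiplicities (the geometric multiplicity of λ is n − rank(A − λI), which equals the number of Jordan blocks for λ):
  λ = 2: algebraic multiplicity = 5, geometric multiplicity = 3

Determining the block sizes for each eigenvalue:
  λ = 2: with am = 5 and gm = 3, the partition is not yet determined (e.g. several partitions of 5 into 3 parts exist). Let N = A − (2)·I. Computing rank(N^1) = 2, rank(N^2) = 0; the number of blocks of size ≥ j is rank(N^{j−1}) − rank(N^j), giving [3, 2]. So we have 2 block(s) of size 2, 1 block(s) of size 1 → block sizes [2, 2, 1]

Assembling the blocks gives a Jordan form
J =
  [2, 1, 0, 0, 0]
  [0, 2, 0, 0, 0]
  [0, 0, 2, 1, 0]
  [0, 0, 0, 2, 0]
  [0, 0, 0, 0, 2]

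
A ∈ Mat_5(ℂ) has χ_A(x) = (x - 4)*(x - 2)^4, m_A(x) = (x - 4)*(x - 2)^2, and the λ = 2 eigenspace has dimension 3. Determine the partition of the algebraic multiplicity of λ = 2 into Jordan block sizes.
Block sizes for λ = 2: [2, 1, 1]

Step 1 — from the characteristic polynomial, algebraic multiplicity of λ = 2 is 4. From dim ker(A − (2)·I) = 3, there are exactly 3 Jordan blocks for λ = 2.
Step 2 — from the minimal polynomial, the factor (x − 2)^2 tells us the largest block for λ = 2 has size 2.
Step 3 — with total size 4, 3 blocks, and largest block 2, the block sizes (in nonincreasing order) are [2, 1, 1].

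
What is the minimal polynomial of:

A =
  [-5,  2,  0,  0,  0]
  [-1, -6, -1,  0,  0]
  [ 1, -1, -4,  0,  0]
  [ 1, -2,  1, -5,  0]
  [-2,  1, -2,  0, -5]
x^3 + 15*x^2 + 75*x + 125

The characteristic polynomial is χ_A(x) = (x + 5)^5, so the eigenvalues are known. The minimal polynomial is
  m_A(x) = Π_λ (x − λ)^{k_λ}
where k_λ is the size of the *largest* Jordan block for λ (equivalently, the smallest k with (A − λI)^k v = 0 for every generalised eigenvector v of λ).

  λ = -5: largest Jordan block has size 3, contributing (x + 5)^3

So m_A(x) = (x + 5)^3 = x^3 + 15*x^2 + 75*x + 125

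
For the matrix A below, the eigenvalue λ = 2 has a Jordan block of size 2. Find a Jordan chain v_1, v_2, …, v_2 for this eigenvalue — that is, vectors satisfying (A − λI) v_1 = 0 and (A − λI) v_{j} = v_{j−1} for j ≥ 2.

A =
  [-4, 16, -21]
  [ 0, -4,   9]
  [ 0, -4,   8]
A Jordan chain for λ = 2 of length 2:
v_1 = (-2, -6, -4)ᵀ
v_2 = (3, 1, 0)ᵀ

Let N = A − (2)·I. We want v_2 with N^2 v_2 = 0 but N^1 v_2 ≠ 0; then v_{j-1} := N · v_j for j = 2, …, 2.

Pick v_2 = (3, 1, 0)ᵀ.
Then v_1 = N · v_2 = (-2, -6, -4)ᵀ.

Sanity check: (A − (2)·I) v_1 = (0, 0, 0)ᵀ = 0. ✓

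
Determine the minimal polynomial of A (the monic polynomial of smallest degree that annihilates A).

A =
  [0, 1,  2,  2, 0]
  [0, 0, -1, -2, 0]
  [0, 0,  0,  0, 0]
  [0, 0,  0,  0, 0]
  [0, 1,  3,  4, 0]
x^3

The characteristic polynomial is χ_A(x) = x^5, so the eigenvalues are known. The minimal polynomial is
  m_A(x) = Π_λ (x − λ)^{k_λ}
where k_λ is the size of the *largest* Jordan block for λ (equivalently, the smallest k with (A − λI)^k v = 0 for every generalised eigenvector v of λ).

  λ = 0: largest Jordan block has size 3, contributing (x − 0)^3

So m_A(x) = x^3 = x^3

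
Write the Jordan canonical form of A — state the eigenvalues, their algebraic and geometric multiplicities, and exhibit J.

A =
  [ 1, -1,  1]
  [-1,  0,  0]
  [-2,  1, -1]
J_3(0)

The characteristic polynomial is
  det(x·I − A) = x^3

Eigenvalues and multiplicities (the geometric multiplicity of λ is n − rank(A − λI), which equals the number of Jordan blocks for λ):
  λ = 0: algebraic multiplicity = 3, geometric multiplicity = 1

Determining the block sizes for each eigenvalue:
  λ = 0: one block (gm = 1), so the single block has size am = 3 → block sizes [3]

Assembling the blocks gives a Jordan form
J =
  [0, 1, 0]
  [0, 0, 1]
  [0, 0, 0]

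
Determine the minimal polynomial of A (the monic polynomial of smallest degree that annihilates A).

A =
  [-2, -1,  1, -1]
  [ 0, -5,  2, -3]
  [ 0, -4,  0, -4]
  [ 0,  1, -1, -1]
x^3 + 6*x^2 + 12*x + 8

The characteristic polynomial is χ_A(x) = (x + 2)^4, so the eigenvalues are known. The minimal polynomial is
  m_A(x) = Π_λ (x − λ)^{k_λ}
where k_λ is the size of the *largest* Jordan block for λ (equivalently, the smallest k with (A − λI)^k v = 0 for every generalised eigenvector v of λ).

  λ = -2: largest Jordan block has size 3, contributing (x + 2)^3

So m_A(x) = (x + 2)^3 = x^3 + 6*x^2 + 12*x + 8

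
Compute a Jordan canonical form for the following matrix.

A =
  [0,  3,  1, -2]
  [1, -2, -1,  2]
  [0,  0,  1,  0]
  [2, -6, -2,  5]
J_2(1) ⊕ J_1(1) ⊕ J_1(1)

The characteristic polynomial is
  det(x·I − A) = x^4 - 4*x^3 + 6*x^2 - 4*x + 1 = (x - 1)^4

Eigenvalues and multiplicities (the geometric multiplicity of λ is n − rank(A − λI), which equals the number of Jordan blocks for λ):
  λ = 1: algebraic multiplicity = 4, geometric multiplicity = 3

Determining the block sizes for each eigenvalue:
  λ = 1: 3 blocks summing to 4 forces exactly one block of size 2 and the rest size 1 → block sizes [2, 1, 1]

Assembling the blocks gives a Jordan form
J =
  [1, 1, 0, 0]
  [0, 1, 0, 0]
  [0, 0, 1, 0]
  [0, 0, 0, 1]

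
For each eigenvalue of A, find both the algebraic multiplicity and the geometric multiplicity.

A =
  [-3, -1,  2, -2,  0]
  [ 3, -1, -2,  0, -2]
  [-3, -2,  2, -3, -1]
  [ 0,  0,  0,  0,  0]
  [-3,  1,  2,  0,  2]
λ = 0: alg = 5, geom = 3

Step 1 — factor the characteristic polynomial to read off the algebraic multiplicities:
  χ_A(x) = x^5

Step 2 — compute geometric multiplicities via the rank-nullity identity g(λ) = n − rank(A − λI):
  rank(A − (0)·I) = 2, so dim ker(A − (0)·I) = n − 2 = 3

Summary:
  λ = 0: algebraic multiplicity = 5, geometric multiplicity = 3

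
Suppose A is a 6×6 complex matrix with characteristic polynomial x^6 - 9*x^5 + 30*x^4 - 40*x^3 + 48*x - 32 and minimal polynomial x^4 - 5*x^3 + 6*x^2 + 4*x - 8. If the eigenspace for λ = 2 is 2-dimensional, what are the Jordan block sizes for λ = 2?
Block sizes for λ = 2: [3, 2]

Step 1 — from the characteristic polynomial, algebraic multiplicity of λ = 2 is 5. From dim ker(A − (2)·I) = 2, there are exactly 2 Jordan blocks for λ = 2.
Step 2 — from the minimal polynomial, the factor (x − 2)^3 tells us the largest block for λ = 2 has size 3.
Step 3 — with total size 5, 2 blocks, and largest block 3, the block sizes (in nonincreasing order) are [3, 2].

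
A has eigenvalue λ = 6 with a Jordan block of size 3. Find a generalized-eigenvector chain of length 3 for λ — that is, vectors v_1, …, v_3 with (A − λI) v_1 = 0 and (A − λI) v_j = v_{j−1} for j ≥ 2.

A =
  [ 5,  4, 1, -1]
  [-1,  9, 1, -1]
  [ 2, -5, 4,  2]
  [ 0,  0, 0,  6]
A Jordan chain for λ = 6 of length 3:
v_1 = (-1, 0, -1, 0)ᵀ
v_2 = (-1, -1, 2, 0)ᵀ
v_3 = (1, 0, 0, 0)ᵀ

Let N = A − (6)·I. We want v_3 with N^3 v_3 = 0 but N^2 v_3 ≠ 0; then v_{j-1} := N · v_j for j = 3, …, 2.

Pick v_3 = (1, 0, 0, 0)ᵀ.
Then v_2 = N · v_3 = (-1, -1, 2, 0)ᵀ.
Then v_1 = N · v_2 = (-1, 0, -1, 0)ᵀ.

Sanity check: (A − (6)·I) v_1 = (0, 0, 0, 0)ᵀ = 0. ✓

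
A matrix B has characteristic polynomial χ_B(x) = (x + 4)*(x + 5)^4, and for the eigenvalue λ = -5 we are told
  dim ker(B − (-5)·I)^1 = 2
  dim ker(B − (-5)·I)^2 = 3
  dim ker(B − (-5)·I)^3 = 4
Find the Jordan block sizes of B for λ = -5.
Block sizes for λ = -5: [3, 1]

From the dimensions of kernels of powers, the number of Jordan blocks of size at least j is d_j − d_{j−1} where d_j = dim ker(N^j) (with d_0 = 0). Computing the differences gives [2, 1, 1].
The number of blocks of size exactly k is (#blocks of size ≥ k) − (#blocks of size ≥ k + 1), so the partition is: 1 block(s) of size 1, 1 block(s) of size 3.
In nonincreasing order the block sizes are [3, 1].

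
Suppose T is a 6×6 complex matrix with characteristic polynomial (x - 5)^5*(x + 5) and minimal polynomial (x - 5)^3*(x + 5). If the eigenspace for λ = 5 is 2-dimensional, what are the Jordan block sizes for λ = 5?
Block sizes for λ = 5: [3, 2]

Step 1 — from the characteristic polynomial, algebraic multiplicity of λ = 5 is 5. From dim ker(T − (5)·I) = 2, there are exactly 2 Jordan blocks for λ = 5.
Step 2 — from the minimal polynomial, the factor (x − 5)^3 tells us the largest block for λ = 5 has size 3.
Step 3 — with total size 5, 2 blocks, and largest block 3, the block sizes (in nonincreasing order) are [3, 2].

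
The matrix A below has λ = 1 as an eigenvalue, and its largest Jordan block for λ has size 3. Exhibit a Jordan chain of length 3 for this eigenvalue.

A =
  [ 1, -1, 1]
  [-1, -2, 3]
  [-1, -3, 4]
A Jordan chain for λ = 1 of length 3:
v_1 = (0, 1, 1)ᵀ
v_2 = (-1, -3, -3)ᵀ
v_3 = (0, 1, 0)ᵀ

Let N = A − (1)·I. We want v_3 with N^3 v_3 = 0 but N^2 v_3 ≠ 0; then v_{j-1} := N · v_j for j = 3, …, 2.

Pick v_3 = (0, 1, 0)ᵀ.
Then v_2 = N · v_3 = (-1, -3, -3)ᵀ.
Then v_1 = N · v_2 = (0, 1, 1)ᵀ.

Sanity check: (A − (1)·I) v_1 = (0, 0, 0)ᵀ = 0. ✓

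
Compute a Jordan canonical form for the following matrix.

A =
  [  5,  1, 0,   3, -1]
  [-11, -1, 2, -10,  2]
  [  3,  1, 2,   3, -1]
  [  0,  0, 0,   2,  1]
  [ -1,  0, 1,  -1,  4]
J_3(2) ⊕ J_2(3)

The characteristic polynomial is
  det(x·I − A) = x^5 - 12*x^4 + 57*x^3 - 134*x^2 + 156*x - 72 = (x - 3)^2*(x - 2)^3

Eigenvalues and multiplicities (the geometric multiplicity of λ is n − rank(A − λI), which equals the number of Jordan blocks for λ):
  λ = 2: algebraic multiplicity = 3, geometric multiplicity = 1
  λ = 3: algebraic multiplicity = 2, geometric multiplicity = 1

Determining the block sizes for each eigenvalue:
  λ = 2: one block (gm = 1), so the single block has size am = 3 → block sizes [3]
  λ = 3: one block (gm = 1), so the single block has size am = 2 → block sizes [2]

Assembling the blocks gives a Jordan form
J =
  [2, 1, 0, 0, 0]
  [0, 2, 1, 0, 0]
  [0, 0, 2, 0, 0]
  [0, 0, 0, 3, 1]
  [0, 0, 0, 0, 3]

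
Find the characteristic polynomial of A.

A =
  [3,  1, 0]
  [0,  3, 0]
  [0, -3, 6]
x^3 - 12*x^2 + 45*x - 54

Expanding det(x·I − A) (e.g. by cofactor expansion or by noting that A is similar to its Jordan form J, which has the same characteristic polynomial as A) gives
  χ_A(x) = x^3 - 12*x^2 + 45*x - 54
which factors as (x - 6)*(x - 3)^2. The eigenvalues (with algebraic multiplicities) are λ = 3 with multiplicity 2, λ = 6 with multiplicity 1.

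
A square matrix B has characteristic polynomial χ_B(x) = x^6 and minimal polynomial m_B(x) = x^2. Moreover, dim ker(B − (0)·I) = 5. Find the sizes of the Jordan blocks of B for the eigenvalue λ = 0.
Block sizes for λ = 0: [2, 1, 1, 1, 1]

Step 1 — from the characteristic polynomial, algebraic multiplicity of λ = 0 is 6. From dim ker(B − (0)·I) = 5, there are exactly 5 Jordan blocks for λ = 0.
Step 2 — from the minimal polynomial, the factor (x − 0)^2 tells us the largest block for λ = 0 has size 2.
Step 3 — with total size 6, 5 blocks, and largest block 2, the block sizes (in nonincreasing order) are [2, 1, 1, 1, 1].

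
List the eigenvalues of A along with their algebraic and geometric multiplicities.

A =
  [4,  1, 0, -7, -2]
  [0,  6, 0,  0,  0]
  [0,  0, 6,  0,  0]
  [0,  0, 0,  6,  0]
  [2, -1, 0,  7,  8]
λ = 6: alg = 5, geom = 4

Step 1 — factor the characteristic polynomial to read off the algebraic multiplicities:
  χ_A(x) = (x - 6)^5

Step 2 — compute geometric multiplicities via the rank-nullity identity g(λ) = n − rank(A − λI):
  rank(A − (6)·I) = 1, so dim ker(A − (6)·I) = n − 1 = 4

Summary:
  λ = 6: algebraic multiplicity = 5, geometric multiplicity = 4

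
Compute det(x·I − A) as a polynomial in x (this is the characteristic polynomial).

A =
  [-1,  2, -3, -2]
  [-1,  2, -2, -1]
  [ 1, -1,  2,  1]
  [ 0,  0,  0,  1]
x^4 - 4*x^3 + 6*x^2 - 4*x + 1

Expanding det(x·I − A) (e.g. by cofactor expansion or by noting that A is similar to its Jordan form J, which has the same characteristic polynomial as A) gives
  χ_A(x) = x^4 - 4*x^3 + 6*x^2 - 4*x + 1
which factors as (x - 1)^4. The eigenvalues (with algebraic multiplicities) are λ = 1 with multiplicity 4.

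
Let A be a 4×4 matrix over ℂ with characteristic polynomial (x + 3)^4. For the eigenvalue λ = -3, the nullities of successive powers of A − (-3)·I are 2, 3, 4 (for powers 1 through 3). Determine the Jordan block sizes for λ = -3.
Block sizes for λ = -3: [3, 1]

From the dimensions of kernels of powers, the number of Jordan blocks of size at least j is d_j − d_{j−1} where d_j = dim ker(N^j) (with d_0 = 0). Computing the differences gives [2, 1, 1].
The number of blocks of size exactly k is (#blocks of size ≥ k) − (#blocks of size ≥ k + 1), so the partition is: 1 block(s) of size 1, 1 block(s) of size 3.
In nonincreasing order the block sizes are [3, 1].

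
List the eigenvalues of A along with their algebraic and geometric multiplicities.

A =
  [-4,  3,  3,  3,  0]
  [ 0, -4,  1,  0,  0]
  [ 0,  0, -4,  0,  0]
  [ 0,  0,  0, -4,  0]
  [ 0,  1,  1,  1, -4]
λ = -4: alg = 5, geom = 3

Step 1 — factor the characteristic polynomial to read off the algebraic multiplicities:
  χ_A(x) = (x + 4)^5

Step 2 — compute geometric multiplicities via the rank-nullity identity g(λ) = n − rank(A − λI):
  rank(A − (-4)·I) = 2, so dim ker(A − (-4)·I) = n − 2 = 3

Summary:
  λ = -4: algebraic multiplicity = 5, geometric multiplicity = 3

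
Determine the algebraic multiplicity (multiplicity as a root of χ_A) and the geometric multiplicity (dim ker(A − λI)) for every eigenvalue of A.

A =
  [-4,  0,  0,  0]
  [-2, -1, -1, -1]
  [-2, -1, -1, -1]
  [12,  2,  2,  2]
λ = -4: alg = 1, geom = 1; λ = 0: alg = 3, geom = 2

Step 1 — factor the characteristic polynomial to read off the algebraic multiplicities:
  χ_A(x) = x^3*(x + 4)

Step 2 — compute geometric multiplicities via the rank-nullity identity g(λ) = n − rank(A − λI):
  rank(A − (-4)·I) = 3, so dim ker(A − (-4)·I) = n − 3 = 1
  rank(A − (0)·I) = 2, so dim ker(A − (0)·I) = n − 2 = 2

Summary:
  λ = -4: algebraic multiplicity = 1, geometric multiplicity = 1
  λ = 0: algebraic multiplicity = 3, geometric multiplicity = 2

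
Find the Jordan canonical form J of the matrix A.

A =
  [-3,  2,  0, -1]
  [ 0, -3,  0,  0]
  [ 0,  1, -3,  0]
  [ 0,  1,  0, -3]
J_3(-3) ⊕ J_1(-3)

The characteristic polynomial is
  det(x·I − A) = x^4 + 12*x^3 + 54*x^2 + 108*x + 81 = (x + 3)^4

Eigenvalues and multiplicities (the geometric multiplicity of λ is n − rank(A − λI), which equals the number of Jordan blocks for λ):
  λ = -3: algebraic multiplicity = 4, geometric multiplicity = 2

Determining the block sizes for each eigenvalue:
  λ = -3: with am = 4 and gm = 2, the partition is not yet determined (e.g. several partitions of 4 into 2 parts exist). Let N = A − (-3)·I. Computing rank(N^1) = 2, rank(N^2) = 1, rank(N^3) = 0; the number of blocks of size ≥ j is rank(N^{j−1}) − rank(N^j), giving [2, 1, 1]. So we have 1 block(s) of size 3, 1 block(s) of size 1 → block sizes [3, 1]

Assembling the blocks gives a Jordan form
J =
  [-3,  1,  0,  0]
  [ 0, -3,  1,  0]
  [ 0,  0, -3,  0]
  [ 0,  0,  0, -3]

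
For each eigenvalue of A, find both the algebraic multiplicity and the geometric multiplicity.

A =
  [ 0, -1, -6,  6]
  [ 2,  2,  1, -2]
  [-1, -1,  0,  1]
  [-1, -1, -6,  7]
λ = 1: alg = 3, geom = 1; λ = 6: alg = 1, geom = 1

Step 1 — factor the characteristic polynomial to read off the algebraic multiplicities:
  χ_A(x) = (x - 6)*(x - 1)^3

Step 2 — compute geometric multiplicities via the rank-nullity identity g(λ) = n − rank(A − λI):
  rank(A − (1)·I) = 3, so dim ker(A − (1)·I) = n − 3 = 1
  rank(A − (6)·I) = 3, so dim ker(A − (6)·I) = n − 3 = 1

Summary:
  λ = 1: algebraic multiplicity = 3, geometric multiplicity = 1
  λ = 6: algebraic multiplicity = 1, geometric multiplicity = 1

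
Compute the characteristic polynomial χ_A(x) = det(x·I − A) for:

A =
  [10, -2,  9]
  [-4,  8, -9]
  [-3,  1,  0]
x^3 - 18*x^2 + 108*x - 216

Expanding det(x·I − A) (e.g. by cofactor expansion or by noting that A is similar to its Jordan form J, which has the same characteristic polynomial as A) gives
  χ_A(x) = x^3 - 18*x^2 + 108*x - 216
which factors as (x - 6)^3. The eigenvalues (with algebraic multiplicities) are λ = 6 with multiplicity 3.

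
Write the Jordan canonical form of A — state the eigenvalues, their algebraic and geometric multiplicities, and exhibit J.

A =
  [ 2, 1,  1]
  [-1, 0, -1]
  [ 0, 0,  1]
J_2(1) ⊕ J_1(1)

The characteristic polynomial is
  det(x·I − A) = x^3 - 3*x^2 + 3*x - 1 = (x - 1)^3

Eigenvalues and multiplicities (the geometric multiplicity of λ is n − rank(A − λI), which equals the number of Jordan blocks for λ):
  λ = 1: algebraic multiplicity = 3, geometric multiplicity = 2

Determining the block sizes for each eigenvalue:
  λ = 1: 2 blocks summing to 3 forces exactly one block of size 2 and the rest size 1 → block sizes [2, 1]

Assembling the blocks gives a Jordan form
J =
  [1, 1, 0]
  [0, 1, 0]
  [0, 0, 1]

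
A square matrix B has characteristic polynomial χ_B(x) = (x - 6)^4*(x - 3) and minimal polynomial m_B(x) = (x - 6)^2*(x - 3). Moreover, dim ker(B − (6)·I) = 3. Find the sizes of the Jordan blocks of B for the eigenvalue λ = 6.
Block sizes for λ = 6: [2, 1, 1]

Step 1 — from the characteristic polynomial, algebraic multiplicity of λ = 6 is 4. From dim ker(B − (6)·I) = 3, there are exactly 3 Jordan blocks for λ = 6.
Step 2 — from the minimal polynomial, the factor (x − 6)^2 tells us the largest block for λ = 6 has size 2.
Step 3 — with total size 4, 3 blocks, and largest block 2, the block sizes (in nonincreasing order) are [2, 1, 1].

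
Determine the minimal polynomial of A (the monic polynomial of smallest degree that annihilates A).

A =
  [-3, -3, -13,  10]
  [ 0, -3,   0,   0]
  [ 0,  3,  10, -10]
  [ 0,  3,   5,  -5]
x^3 - 2*x^2 - 15*x

The characteristic polynomial is χ_A(x) = x*(x - 5)*(x + 3)^2, so the eigenvalues are known. The minimal polynomial is
  m_A(x) = Π_λ (x − λ)^{k_λ}
where k_λ is the size of the *largest* Jordan block for λ (equivalently, the smallest k with (A − λI)^k v = 0 for every generalised eigenvector v of λ).

  λ = -3: largest Jordan block has size 1, contributing (x + 3)
  λ = 0: largest Jordan block has size 1, contributing (x − 0)
  λ = 5: largest Jordan block has size 1, contributing (x − 5)

So m_A(x) = x*(x - 5)*(x + 3) = x^3 - 2*x^2 - 15*x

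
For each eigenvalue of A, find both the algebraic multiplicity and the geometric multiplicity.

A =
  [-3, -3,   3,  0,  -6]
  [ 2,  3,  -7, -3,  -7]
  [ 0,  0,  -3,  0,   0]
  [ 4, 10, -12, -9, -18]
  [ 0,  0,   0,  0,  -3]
λ = -3: alg = 5, geom = 3

Step 1 — factor the characteristic polynomial to read off the algebraic multiplicities:
  χ_A(x) = (x + 3)^5

Step 2 — compute geometric multiplicities via the rank-nullity identity g(λ) = n − rank(A − λI):
  rank(A − (-3)·I) = 2, so dim ker(A − (-3)·I) = n − 2 = 3

Summary:
  λ = -3: algebraic multiplicity = 5, geometric multiplicity = 3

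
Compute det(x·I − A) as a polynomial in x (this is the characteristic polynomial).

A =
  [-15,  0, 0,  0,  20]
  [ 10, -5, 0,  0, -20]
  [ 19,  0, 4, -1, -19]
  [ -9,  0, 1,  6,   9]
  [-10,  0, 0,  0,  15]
x^5 - 5*x^4 - 50*x^3 + 250*x^2 + 625*x - 3125

Expanding det(x·I − A) (e.g. by cofactor expansion or by noting that A is similar to its Jordan form J, which has the same characteristic polynomial as A) gives
  χ_A(x) = x^5 - 5*x^4 - 50*x^3 + 250*x^2 + 625*x - 3125
which factors as (x - 5)^3*(x + 5)^2. The eigenvalues (with algebraic multiplicities) are λ = -5 with multiplicity 2, λ = 5 with multiplicity 3.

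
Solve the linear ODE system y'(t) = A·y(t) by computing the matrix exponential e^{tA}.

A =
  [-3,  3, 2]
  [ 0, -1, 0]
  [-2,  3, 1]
e^{tA} =
  [-2*t*exp(-t) + exp(-t), 3*t*exp(-t), 2*t*exp(-t)]
  [0, exp(-t), 0]
  [-2*t*exp(-t), 3*t*exp(-t), 2*t*exp(-t) + exp(-t)]

Strategy: write A = P · J · P⁻¹ where J is a Jordan canonical form, so e^{tA} = P · e^{tJ} · P⁻¹, and e^{tJ} can be computed block-by-block.

A has Jordan form
J =
  [-1,  1,  0]
  [ 0, -1,  0]
  [ 0,  0, -1]
(up to reordering of blocks).

Per-block formulas:
  For a 1×1 block at λ = -1: exp(t · [-1]) = [e^(-1t)].
  For a 2×2 Jordan block J_2(-1): exp(t · J_2(-1)) = e^(-1t)·(I + t·N), where N is the 2×2 nilpotent shift.

After assembling e^{tJ} and conjugating by P, we get:

e^{tA} =
  [-2*t*exp(-t) + exp(-t), 3*t*exp(-t), 2*t*exp(-t)]
  [0, exp(-t), 0]
  [-2*t*exp(-t), 3*t*exp(-t), 2*t*exp(-t) + exp(-t)]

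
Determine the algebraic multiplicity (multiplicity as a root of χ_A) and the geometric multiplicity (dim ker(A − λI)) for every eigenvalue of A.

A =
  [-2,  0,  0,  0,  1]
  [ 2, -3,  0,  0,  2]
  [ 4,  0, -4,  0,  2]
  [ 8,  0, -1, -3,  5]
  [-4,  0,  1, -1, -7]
λ = -4: alg = 4, geom = 2; λ = -3: alg = 1, geom = 1

Step 1 — factor the characteristic polynomial to read off the algebraic multiplicities:
  χ_A(x) = (x + 3)*(x + 4)^4

Step 2 — compute geometric multiplicities via the rank-nullity identity g(λ) = n − rank(A − λI):
  rank(A − (-4)·I) = 3, so dim ker(A − (-4)·I) = n − 3 = 2
  rank(A − (-3)·I) = 4, so dim ker(A − (-3)·I) = n − 4 = 1

Summary:
  λ = -4: algebraic multiplicity = 4, geometric multiplicity = 2
  λ = -3: algebraic multiplicity = 1, geometric multiplicity = 1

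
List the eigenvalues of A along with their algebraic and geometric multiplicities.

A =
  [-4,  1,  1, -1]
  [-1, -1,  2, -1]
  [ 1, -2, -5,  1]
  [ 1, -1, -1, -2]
λ = -3: alg = 4, geom = 2

Step 1 — factor the characteristic polynomial to read off the algebraic multiplicities:
  χ_A(x) = (x + 3)^4

Step 2 — compute geometric multiplicities via the rank-nullity identity g(λ) = n − rank(A − λI):
  rank(A − (-3)·I) = 2, so dim ker(A − (-3)·I) = n − 2 = 2

Summary:
  λ = -3: algebraic multiplicity = 4, geometric multiplicity = 2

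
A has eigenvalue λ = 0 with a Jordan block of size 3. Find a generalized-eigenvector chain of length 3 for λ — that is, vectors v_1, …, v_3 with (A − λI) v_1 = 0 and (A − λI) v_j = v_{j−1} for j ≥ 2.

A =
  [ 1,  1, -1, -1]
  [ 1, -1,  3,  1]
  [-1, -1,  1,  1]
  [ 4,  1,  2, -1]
A Jordan chain for λ = 0 of length 3:
v_1 = (-1, 1, 1, -1)ᵀ
v_2 = (1, 1, -1, 4)ᵀ
v_3 = (1, 0, 0, 0)ᵀ

Let N = A − (0)·I. We want v_3 with N^3 v_3 = 0 but N^2 v_3 ≠ 0; then v_{j-1} := N · v_j for j = 3, …, 2.

Pick v_3 = (1, 0, 0, 0)ᵀ.
Then v_2 = N · v_3 = (1, 1, -1, 4)ᵀ.
Then v_1 = N · v_2 = (-1, 1, 1, -1)ᵀ.

Sanity check: (A − (0)·I) v_1 = (0, 0, 0, 0)ᵀ = 0. ✓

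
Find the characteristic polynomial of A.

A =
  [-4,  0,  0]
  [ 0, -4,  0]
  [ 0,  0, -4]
x^3 + 12*x^2 + 48*x + 64

Expanding det(x·I − A) (e.g. by cofactor expansion or by noting that A is similar to its Jordan form J, which has the same characteristic polynomial as A) gives
  χ_A(x) = x^3 + 12*x^2 + 48*x + 64
which factors as (x + 4)^3. The eigenvalues (with algebraic multiplicities) are λ = -4 with multiplicity 3.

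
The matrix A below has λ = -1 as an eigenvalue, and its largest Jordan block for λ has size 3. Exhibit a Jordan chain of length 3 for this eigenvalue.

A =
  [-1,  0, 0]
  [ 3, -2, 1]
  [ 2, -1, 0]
A Jordan chain for λ = -1 of length 3:
v_1 = (0, -1, -1)ᵀ
v_2 = (0, 3, 2)ᵀ
v_3 = (1, 0, 0)ᵀ

Let N = A − (-1)·I. We want v_3 with N^3 v_3 = 0 but N^2 v_3 ≠ 0; then v_{j-1} := N · v_j for j = 3, …, 2.

Pick v_3 = (1, 0, 0)ᵀ.
Then v_2 = N · v_3 = (0, 3, 2)ᵀ.
Then v_1 = N · v_2 = (0, -1, -1)ᵀ.

Sanity check: (A − (-1)·I) v_1 = (0, 0, 0)ᵀ = 0. ✓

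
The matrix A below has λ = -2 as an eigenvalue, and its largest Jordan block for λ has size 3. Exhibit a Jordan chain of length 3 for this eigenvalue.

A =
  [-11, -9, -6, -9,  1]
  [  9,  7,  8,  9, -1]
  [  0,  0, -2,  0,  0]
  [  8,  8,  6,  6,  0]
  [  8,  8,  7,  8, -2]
A Jordan chain for λ = -2 of length 3:
v_1 = (1, -1, 0, 0, 0)ᵀ
v_2 = (-3, 1, 0, 2, 1)ᵀ
v_3 = (1, 0, -1, 0, 0)ᵀ

Let N = A − (-2)·I. We want v_3 with N^3 v_3 = 0 but N^2 v_3 ≠ 0; then v_{j-1} := N · v_j for j = 3, …, 2.

Pick v_3 = (1, 0, -1, 0, 0)ᵀ.
Then v_2 = N · v_3 = (-3, 1, 0, 2, 1)ᵀ.
Then v_1 = N · v_2 = (1, -1, 0, 0, 0)ᵀ.

Sanity check: (A − (-2)·I) v_1 = (0, 0, 0, 0, 0)ᵀ = 0. ✓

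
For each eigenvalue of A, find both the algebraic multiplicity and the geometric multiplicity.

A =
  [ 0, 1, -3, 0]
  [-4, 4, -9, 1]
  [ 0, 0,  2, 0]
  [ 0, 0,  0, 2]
λ = 2: alg = 4, geom = 2

Step 1 — factor the characteristic polynomial to read off the algebraic multiplicities:
  χ_A(x) = (x - 2)^4

Step 2 — compute geometric multiplicities via the rank-nullity identity g(λ) = n − rank(A − λI):
  rank(A − (2)·I) = 2, so dim ker(A − (2)·I) = n − 2 = 2

Summary:
  λ = 2: algebraic multiplicity = 4, geometric multiplicity = 2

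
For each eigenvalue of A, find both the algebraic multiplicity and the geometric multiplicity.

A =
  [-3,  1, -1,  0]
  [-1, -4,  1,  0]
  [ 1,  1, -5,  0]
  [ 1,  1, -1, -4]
λ = -4: alg = 4, geom = 2

Step 1 — factor the characteristic polynomial to read off the algebraic multiplicities:
  χ_A(x) = (x + 4)^4

Step 2 — compute geometric multiplicities via the rank-nullity identity g(λ) = n − rank(A − λI):
  rank(A − (-4)·I) = 2, so dim ker(A − (-4)·I) = n − 2 = 2

Summary:
  λ = -4: algebraic multiplicity = 4, geometric multiplicity = 2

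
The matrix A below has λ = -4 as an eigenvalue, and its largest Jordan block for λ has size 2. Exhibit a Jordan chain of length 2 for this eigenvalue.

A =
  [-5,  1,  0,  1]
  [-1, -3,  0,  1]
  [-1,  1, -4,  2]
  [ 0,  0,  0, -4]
A Jordan chain for λ = -4 of length 2:
v_1 = (-1, -1, -1, 0)ᵀ
v_2 = (1, 0, 0, 0)ᵀ

Let N = A − (-4)·I. We want v_2 with N^2 v_2 = 0 but N^1 v_2 ≠ 0; then v_{j-1} := N · v_j for j = 2, …, 2.

Pick v_2 = (1, 0, 0, 0)ᵀ.
Then v_1 = N · v_2 = (-1, -1, -1, 0)ᵀ.

Sanity check: (A − (-4)·I) v_1 = (0, 0, 0, 0)ᵀ = 0. ✓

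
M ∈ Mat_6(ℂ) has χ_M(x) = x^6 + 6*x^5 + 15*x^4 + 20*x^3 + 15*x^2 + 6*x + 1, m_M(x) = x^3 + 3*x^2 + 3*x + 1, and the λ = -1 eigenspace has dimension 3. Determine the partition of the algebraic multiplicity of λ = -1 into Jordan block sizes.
Block sizes for λ = -1: [3, 2, 1]

Step 1 — from the characteristic polynomial, algebraic multiplicity of λ = -1 is 6. From dim ker(M − (-1)·I) = 3, there are exactly 3 Jordan blocks for λ = -1.
Step 2 — from the minimal polynomial, the factor (x + 1)^3 tells us the largest block for λ = -1 has size 3.
Step 3 — with total size 6, 3 blocks, and largest block 3, the block sizes (in nonincreasing order) are [3, 2, 1].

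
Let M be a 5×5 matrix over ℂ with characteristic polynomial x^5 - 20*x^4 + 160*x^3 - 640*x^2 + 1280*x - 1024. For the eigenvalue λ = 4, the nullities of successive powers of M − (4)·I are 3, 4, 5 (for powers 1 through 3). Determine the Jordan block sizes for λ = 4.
Block sizes for λ = 4: [3, 1, 1]

From the dimensions of kernels of powers, the number of Jordan blocks of size at least j is d_j − d_{j−1} where d_j = dim ker(N^j) (with d_0 = 0). Computing the differences gives [3, 1, 1].
The number of blocks of size exactly k is (#blocks of size ≥ k) − (#blocks of size ≥ k + 1), so the partition is: 2 block(s) of size 1, 1 block(s) of size 3.
In nonincreasing order the block sizes are [3, 1, 1].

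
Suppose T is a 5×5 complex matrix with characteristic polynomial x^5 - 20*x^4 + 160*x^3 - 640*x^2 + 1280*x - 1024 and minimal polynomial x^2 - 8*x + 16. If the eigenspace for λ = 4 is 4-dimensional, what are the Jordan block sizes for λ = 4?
Block sizes for λ = 4: [2, 1, 1, 1]

Step 1 — from the characteristic polynomial, algebraic multiplicity of λ = 4 is 5. From dim ker(T − (4)·I) = 4, there are exactly 4 Jordan blocks for λ = 4.
Step 2 — from the minimal polynomial, the factor (x − 4)^2 tells us the largest block for λ = 4 has size 2.
Step 3 — with total size 5, 4 blocks, and largest block 2, the block sizes (in nonincreasing order) are [2, 1, 1, 1].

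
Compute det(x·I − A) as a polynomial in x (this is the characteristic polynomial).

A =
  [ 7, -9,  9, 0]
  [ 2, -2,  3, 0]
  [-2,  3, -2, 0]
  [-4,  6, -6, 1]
x^4 - 4*x^3 + 6*x^2 - 4*x + 1

Expanding det(x·I − A) (e.g. by cofactor expansion or by noting that A is similar to its Jordan form J, which has the same characteristic polynomial as A) gives
  χ_A(x) = x^4 - 4*x^3 + 6*x^2 - 4*x + 1
which factors as (x - 1)^4. The eigenvalues (with algebraic multiplicities) are λ = 1 with multiplicity 4.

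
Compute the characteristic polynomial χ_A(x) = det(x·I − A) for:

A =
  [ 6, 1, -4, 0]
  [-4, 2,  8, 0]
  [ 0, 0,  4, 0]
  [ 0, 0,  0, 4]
x^4 - 16*x^3 + 96*x^2 - 256*x + 256

Expanding det(x·I − A) (e.g. by cofactor expansion or by noting that A is similar to its Jordan form J, which has the same characteristic polynomial as A) gives
  χ_A(x) = x^4 - 16*x^3 + 96*x^2 - 256*x + 256
which factors as (x - 4)^4. The eigenvalues (with algebraic multiplicities) are λ = 4 with multiplicity 4.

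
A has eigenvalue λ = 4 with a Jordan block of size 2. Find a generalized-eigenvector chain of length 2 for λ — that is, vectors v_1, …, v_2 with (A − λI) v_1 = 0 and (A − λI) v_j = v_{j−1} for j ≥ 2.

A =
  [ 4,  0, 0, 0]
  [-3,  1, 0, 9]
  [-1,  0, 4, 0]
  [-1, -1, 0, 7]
A Jordan chain for λ = 4 of length 2:
v_1 = (0, -3, -1, -1)ᵀ
v_2 = (1, 0, 0, 0)ᵀ

Let N = A − (4)·I. We want v_2 with N^2 v_2 = 0 but N^1 v_2 ≠ 0; then v_{j-1} := N · v_j for j = 2, …, 2.

Pick v_2 = (1, 0, 0, 0)ᵀ.
Then v_1 = N · v_2 = (0, -3, -1, -1)ᵀ.

Sanity check: (A − (4)·I) v_1 = (0, 0, 0, 0)ᵀ = 0. ✓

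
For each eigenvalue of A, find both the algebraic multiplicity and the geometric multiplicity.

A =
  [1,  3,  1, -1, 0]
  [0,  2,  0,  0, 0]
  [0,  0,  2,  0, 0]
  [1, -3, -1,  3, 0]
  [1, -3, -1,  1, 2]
λ = 2: alg = 5, geom = 4

Step 1 — factor the characteristic polynomial to read off the algebraic multiplicities:
  χ_A(x) = (x - 2)^5

Step 2 — compute geometric multiplicities via the rank-nullity identity g(λ) = n − rank(A − λI):
  rank(A − (2)·I) = 1, so dim ker(A − (2)·I) = n − 1 = 4

Summary:
  λ = 2: algebraic multiplicity = 5, geometric multiplicity = 4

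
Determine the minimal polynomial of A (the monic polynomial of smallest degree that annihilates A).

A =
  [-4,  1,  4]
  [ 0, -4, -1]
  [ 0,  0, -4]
x^3 + 12*x^2 + 48*x + 64

The characteristic polynomial is χ_A(x) = (x + 4)^3, so the eigenvalues are known. The minimal polynomial is
  m_A(x) = Π_λ (x − λ)^{k_λ}
where k_λ is the size of the *largest* Jordan block for λ (equivalently, the smallest k with (A − λI)^k v = 0 for every generalised eigenvector v of λ).

  λ = -4: largest Jordan block has size 3, contributing (x + 4)^3

So m_A(x) = (x + 4)^3 = x^3 + 12*x^2 + 48*x + 64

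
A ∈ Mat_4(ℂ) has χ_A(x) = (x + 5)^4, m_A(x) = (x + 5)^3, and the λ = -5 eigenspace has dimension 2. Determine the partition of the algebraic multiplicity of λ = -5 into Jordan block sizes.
Block sizes for λ = -5: [3, 1]

Step 1 — from the characteristic polynomial, algebraic multiplicity of λ = -5 is 4. From dim ker(A − (-5)·I) = 2, there are exactly 2 Jordan blocks for λ = -5.
Step 2 — from the minimal polynomial, the factor (x + 5)^3 tells us the largest block for λ = -5 has size 3.
Step 3 — with total size 4, 2 blocks, and largest block 3, the block sizes (in nonincreasing order) are [3, 1].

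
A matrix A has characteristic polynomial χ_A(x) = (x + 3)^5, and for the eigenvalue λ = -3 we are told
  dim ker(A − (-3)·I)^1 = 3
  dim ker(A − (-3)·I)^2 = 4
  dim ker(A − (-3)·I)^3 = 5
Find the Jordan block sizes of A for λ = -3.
Block sizes for λ = -3: [3, 1, 1]

From the dimensions of kernels of powers, the number of Jordan blocks of size at least j is d_j − d_{j−1} where d_j = dim ker(N^j) (with d_0 = 0). Computing the differences gives [3, 1, 1].
The number of blocks of size exactly k is (#blocks of size ≥ k) − (#blocks of size ≥ k + 1), so the partition is: 2 block(s) of size 1, 1 block(s) of size 3.
In nonincreasing order the block sizes are [3, 1, 1].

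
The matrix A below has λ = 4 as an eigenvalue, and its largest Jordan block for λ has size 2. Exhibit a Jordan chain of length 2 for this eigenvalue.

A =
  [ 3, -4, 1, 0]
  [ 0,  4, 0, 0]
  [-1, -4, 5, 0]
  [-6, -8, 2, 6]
A Jordan chain for λ = 4 of length 2:
v_1 = (-4, 0, -4, -8)ᵀ
v_2 = (0, 1, 0, 0)ᵀ

Let N = A − (4)·I. We want v_2 with N^2 v_2 = 0 but N^1 v_2 ≠ 0; then v_{j-1} := N · v_j for j = 2, …, 2.

Pick v_2 = (0, 1, 0, 0)ᵀ.
Then v_1 = N · v_2 = (-4, 0, -4, -8)ᵀ.

Sanity check: (A − (4)·I) v_1 = (0, 0, 0, 0)ᵀ = 0. ✓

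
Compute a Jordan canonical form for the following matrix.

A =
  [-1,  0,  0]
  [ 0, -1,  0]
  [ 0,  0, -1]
J_1(-1) ⊕ J_1(-1) ⊕ J_1(-1)

The characteristic polynomial is
  det(x·I − A) = x^3 + 3*x^2 + 3*x + 1 = (x + 1)^3

Eigenvalues and multiplicities (the geometric multiplicity of λ is n − rank(A − λI), which equals the number of Jordan blocks for λ):
  λ = -1: algebraic multiplicity = 3, geometric multiplicity = 3

Determining the block sizes for each eigenvalue:
  λ = -1: gm = am = 3, so every block has size 1 → block sizes [1, 1, 1]

Assembling the blocks gives a Jordan form
J =
  [-1,  0,  0]
  [ 0, -1,  0]
  [ 0,  0, -1]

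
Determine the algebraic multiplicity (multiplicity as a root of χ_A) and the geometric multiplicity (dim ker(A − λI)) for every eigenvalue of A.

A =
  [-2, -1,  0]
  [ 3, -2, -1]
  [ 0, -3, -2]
λ = -2: alg = 3, geom = 1

Step 1 — factor the characteristic polynomial to read off the algebraic multiplicities:
  χ_A(x) = (x + 2)^3

Step 2 — compute geometric multiplicities via the rank-nullity identity g(λ) = n − rank(A − λI):
  rank(A − (-2)·I) = 2, so dim ker(A − (-2)·I) = n − 2 = 1

Summary:
  λ = -2: algebraic multiplicity = 3, geometric multiplicity = 1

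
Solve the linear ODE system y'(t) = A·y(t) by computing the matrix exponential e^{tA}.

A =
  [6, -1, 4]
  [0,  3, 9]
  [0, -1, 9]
e^{tA} =
  [exp(6*t), -t^2*exp(6*t)/2 - t*exp(6*t), 3*t^2*exp(6*t)/2 + 4*t*exp(6*t)]
  [0, -3*t*exp(6*t) + exp(6*t), 9*t*exp(6*t)]
  [0, -t*exp(6*t), 3*t*exp(6*t) + exp(6*t)]

Strategy: write A = P · J · P⁻¹ where J is a Jordan canonical form, so e^{tA} = P · e^{tJ} · P⁻¹, and e^{tJ} can be computed block-by-block.

A has Jordan form
J =
  [6, 1, 0]
  [0, 6, 1]
  [0, 0, 6]
(up to reordering of blocks).

Per-block formulas:
  For a 3×3 Jordan block J_3(6): exp(t · J_3(6)) = e^(6t)·(I + t·N + (t^2/2)·N^2), where N is the 3×3 nilpotent shift.

After assembling e^{tJ} and conjugating by P, we get:

e^{tA} =
  [exp(6*t), -t^2*exp(6*t)/2 - t*exp(6*t), 3*t^2*exp(6*t)/2 + 4*t*exp(6*t)]
  [0, -3*t*exp(6*t) + exp(6*t), 9*t*exp(6*t)]
  [0, -t*exp(6*t), 3*t*exp(6*t) + exp(6*t)]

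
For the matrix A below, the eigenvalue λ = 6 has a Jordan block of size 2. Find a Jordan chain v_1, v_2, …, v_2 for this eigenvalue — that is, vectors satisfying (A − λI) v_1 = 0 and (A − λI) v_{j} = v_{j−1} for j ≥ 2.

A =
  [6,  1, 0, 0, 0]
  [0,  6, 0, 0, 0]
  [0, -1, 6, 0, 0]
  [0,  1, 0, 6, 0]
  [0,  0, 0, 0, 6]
A Jordan chain for λ = 6 of length 2:
v_1 = (1, 0, -1, 1, 0)ᵀ
v_2 = (0, 1, 0, 0, 0)ᵀ

Let N = A − (6)·I. We want v_2 with N^2 v_2 = 0 but N^1 v_2 ≠ 0; then v_{j-1} := N · v_j for j = 2, …, 2.

Pick v_2 = (0, 1, 0, 0, 0)ᵀ.
Then v_1 = N · v_2 = (1, 0, -1, 1, 0)ᵀ.

Sanity check: (A − (6)·I) v_1 = (0, 0, 0, 0, 0)ᵀ = 0. ✓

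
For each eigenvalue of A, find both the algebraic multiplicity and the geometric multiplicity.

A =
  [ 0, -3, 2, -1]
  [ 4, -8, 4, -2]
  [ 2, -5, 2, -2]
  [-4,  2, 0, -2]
λ = -2: alg = 4, geom = 2

Step 1 — factor the characteristic polynomial to read off the algebraic multiplicities:
  χ_A(x) = (x + 2)^4

Step 2 — compute geometric multiplicities via the rank-nullity identity g(λ) = n − rank(A − λI):
  rank(A − (-2)·I) = 2, so dim ker(A − (-2)·I) = n − 2 = 2

Summary:
  λ = -2: algebraic multiplicity = 4, geometric multiplicity = 2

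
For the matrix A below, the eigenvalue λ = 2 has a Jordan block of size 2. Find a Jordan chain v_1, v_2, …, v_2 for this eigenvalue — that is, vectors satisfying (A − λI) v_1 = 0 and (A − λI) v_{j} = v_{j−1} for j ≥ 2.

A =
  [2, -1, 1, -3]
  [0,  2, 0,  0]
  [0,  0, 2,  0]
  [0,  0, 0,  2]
A Jordan chain for λ = 2 of length 2:
v_1 = (-1, 0, 0, 0)ᵀ
v_2 = (0, 1, 0, 0)ᵀ

Let N = A − (2)·I. We want v_2 with N^2 v_2 = 0 but N^1 v_2 ≠ 0; then v_{j-1} := N · v_j for j = 2, …, 2.

Pick v_2 = (0, 1, 0, 0)ᵀ.
Then v_1 = N · v_2 = (-1, 0, 0, 0)ᵀ.

Sanity check: (A − (2)·I) v_1 = (0, 0, 0, 0)ᵀ = 0. ✓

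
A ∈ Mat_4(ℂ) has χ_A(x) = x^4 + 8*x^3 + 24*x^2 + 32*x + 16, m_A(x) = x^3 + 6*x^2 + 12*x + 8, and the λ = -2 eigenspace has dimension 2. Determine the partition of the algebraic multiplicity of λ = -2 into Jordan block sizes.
Block sizes for λ = -2: [3, 1]

Step 1 — from the characteristic polynomial, algebraic multiplicity of λ = -2 is 4. From dim ker(A − (-2)·I) = 2, there are exactly 2 Jordan blocks for λ = -2.
Step 2 — from the minimal polynomial, the factor (x + 2)^3 tells us the largest block for λ = -2 has size 3.
Step 3 — with total size 4, 2 blocks, and largest block 3, the block sizes (in nonincreasing order) are [3, 1].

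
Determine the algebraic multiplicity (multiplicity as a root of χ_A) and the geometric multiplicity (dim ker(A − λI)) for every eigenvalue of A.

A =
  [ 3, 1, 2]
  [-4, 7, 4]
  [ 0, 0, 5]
λ = 5: alg = 3, geom = 2

Step 1 — factor the characteristic polynomial to read off the algebraic multiplicities:
  χ_A(x) = (x - 5)^3

Step 2 — compute geometric multiplicities via the rank-nullity identity g(λ) = n − rank(A − λI):
  rank(A − (5)·I) = 1, so dim ker(A − (5)·I) = n − 1 = 2

Summary:
  λ = 5: algebraic multiplicity = 3, geometric multiplicity = 2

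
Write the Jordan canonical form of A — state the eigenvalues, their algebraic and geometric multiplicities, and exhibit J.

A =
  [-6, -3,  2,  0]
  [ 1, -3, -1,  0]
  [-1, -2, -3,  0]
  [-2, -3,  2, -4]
J_3(-4) ⊕ J_1(-4)

The characteristic polynomial is
  det(x·I − A) = x^4 + 16*x^3 + 96*x^2 + 256*x + 256 = (x + 4)^4

Eigenvalues and multiplicities (the geometric multiplicity of λ is n − rank(A − λI), which equals the number of Jordan blocks for λ):
  λ = -4: algebraic multiplicity = 4, geometric multiplicity = 2

Determining the block sizes for each eigenvalue:
  λ = -4: with am = 4 and gm = 2, the partition is not yet determined (e.g. several partitions of 4 into 2 parts exist). Let N = A − (-4)·I. Computing rank(N^1) = 2, rank(N^2) = 1, rank(N^3) = 0; the number of blocks of size ≥ j is rank(N^{j−1}) − rank(N^j), giving [2, 1, 1]. So we have 1 block(s) of size 3, 1 block(s) of size 1 → block sizes [3, 1]

Assembling the blocks gives a Jordan form
J =
  [-4,  1,  0,  0]
  [ 0, -4,  1,  0]
  [ 0,  0, -4,  0]
  [ 0,  0,  0, -4]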